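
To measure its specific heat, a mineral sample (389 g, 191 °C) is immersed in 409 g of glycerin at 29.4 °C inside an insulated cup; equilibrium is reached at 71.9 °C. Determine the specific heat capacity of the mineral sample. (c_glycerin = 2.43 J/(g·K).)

m_s c (T_s − T_f) = m_glycerin c_glycerin (T_f − T_0):
389×c×(191 − 71.9) = 409×2.43×(71.9 − 29.4)
46330 c = 42239  ⇒  c ≈ 0.9117 J/(g·K)

c ≈ 0.912 J/(g·K)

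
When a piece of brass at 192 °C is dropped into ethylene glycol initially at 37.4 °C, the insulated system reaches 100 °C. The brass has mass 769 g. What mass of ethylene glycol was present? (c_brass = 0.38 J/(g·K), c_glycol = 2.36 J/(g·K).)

m ≈ 182 g

Heat lost by the brass = heat gained by the glycol:
769×0.38×(192 − 100) = m×2.36×(100 − 37.4)
147.74 m = 26884  ⇒  m ≈ 182 g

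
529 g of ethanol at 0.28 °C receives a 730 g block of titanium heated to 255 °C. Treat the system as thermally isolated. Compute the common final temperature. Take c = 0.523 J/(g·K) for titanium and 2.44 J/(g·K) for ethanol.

T_f ≈ 58.4 °C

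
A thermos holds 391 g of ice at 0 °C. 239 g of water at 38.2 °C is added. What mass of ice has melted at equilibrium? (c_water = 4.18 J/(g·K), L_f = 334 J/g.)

m_melted ≈ 114 g

Cooling the water to 0 °C releases 239×4.18×38.2 = 38163 J.
Melting all 391 g of ice would need 391×334 = 130594 J.
38163 J < 130594 J, so only part of the ice melts and the system sits at 0 °C.
m_melt = 38163 / L_f = 114.3 g.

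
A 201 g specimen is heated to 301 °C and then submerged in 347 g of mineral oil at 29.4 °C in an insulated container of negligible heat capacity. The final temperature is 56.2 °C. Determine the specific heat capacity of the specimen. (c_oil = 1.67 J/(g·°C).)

c ≈ 0.316 J/(g·°C)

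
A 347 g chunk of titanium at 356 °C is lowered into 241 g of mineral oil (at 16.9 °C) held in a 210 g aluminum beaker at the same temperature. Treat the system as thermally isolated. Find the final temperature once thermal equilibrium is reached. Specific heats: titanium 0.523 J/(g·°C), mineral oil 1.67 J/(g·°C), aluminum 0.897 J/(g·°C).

T_f ≈ 96.6 °C

Heat gained plus heat lost sum to zero:
347*0.523*(T − 356) + 241*1.67*(T − 16.9) + 210*0.897*(T − 16.9) = 0
181.48(T − 356) + 402.47(T − 16.9) + 188.37(T − 16.9) = 0
(181.48 + 402.47 + 188.37) T = 181.48*356 + 402.47*16.9 + 188.37*16.9
T ≈ 96.58 °C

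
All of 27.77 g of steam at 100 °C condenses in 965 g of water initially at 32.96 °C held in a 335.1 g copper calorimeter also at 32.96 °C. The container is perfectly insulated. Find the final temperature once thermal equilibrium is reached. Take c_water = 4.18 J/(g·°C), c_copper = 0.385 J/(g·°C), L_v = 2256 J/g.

T_f ≈ 49.4 °C

Setting the total heat transfer to zero:
steam→water at 100 °C releases m L_v = 27.77·2256 = 62649; condensate cools 100→T: 27.77·4.18·(T − 100) = 116.08(T − 100); original water: 4033.7(T − 32.96); cup: 129.01(T − 32.96)
4278.8 T = 62649 + 11608 + 137203 = 211460
T ≈ 49.42 °C, under the boiling point, so the assumption holds.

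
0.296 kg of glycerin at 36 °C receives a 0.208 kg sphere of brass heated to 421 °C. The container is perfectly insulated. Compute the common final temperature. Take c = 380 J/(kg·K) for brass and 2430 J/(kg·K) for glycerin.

Conservation of energy gives ΣQ = 0:
0.208·380·(T − 421) + 0.296·2430·(T − 36) = 0
79.04(T − 421) + 719.28(T − 36) = 0
(79.04 + 719.28) T = 79.04·421 + 719.28·36
T = 59170/798.32 ≈ 74.12 °C

T_f ≈ 74.1 °C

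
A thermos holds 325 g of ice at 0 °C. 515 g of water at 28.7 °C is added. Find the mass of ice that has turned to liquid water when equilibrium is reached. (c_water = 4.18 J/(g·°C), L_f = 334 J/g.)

Heat available from the water dropping to 0 °C: 515×4.18×28.7 = 61782 J.
To melt every bit of ice: 325×334 = 108550 J.
That's not enough to melt it all — equilibrium is at 0 °C with ice remaining.
m_melted×334 = 61782  ⇒  m_melted ≈ 185 g.

m_melted ≈ 185 g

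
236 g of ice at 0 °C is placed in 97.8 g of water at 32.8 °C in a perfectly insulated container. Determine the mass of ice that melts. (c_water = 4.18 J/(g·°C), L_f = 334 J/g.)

m_melted ≈ 40.1 g

Heat available from the water dropping to 0 °C: 97.8·4.18·32.8 = 13409 J.
Melting all 236 g of ice would need 236·334 = 78824 J.
Since 13409 < 78824 J, not all the ice melts; equilibrium is at 0 °C.
Mass melted = 13409/334 ≈ 40.15 g.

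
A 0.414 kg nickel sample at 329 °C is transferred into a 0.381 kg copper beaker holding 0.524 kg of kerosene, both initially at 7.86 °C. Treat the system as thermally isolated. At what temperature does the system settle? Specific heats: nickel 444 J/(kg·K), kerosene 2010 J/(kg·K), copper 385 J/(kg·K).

Net heat exchanged in the isolated system is zero:
0.414*444*(T − 329) + 0.524*2010*(T − 7.86) + 0.381*385*(T − 7.86) = 0
183.82(T − 329) + 1053.2(T − 7.86) + 146.69(T − 7.86) = 0
(183.82 + 1053.2 + 146.69) T = 183.82*329 + 1053.2*7.86 + 146.69*7.86
T = 69907/1383.7 ≈ 50.52 °C

T_f ≈ 50.5 °C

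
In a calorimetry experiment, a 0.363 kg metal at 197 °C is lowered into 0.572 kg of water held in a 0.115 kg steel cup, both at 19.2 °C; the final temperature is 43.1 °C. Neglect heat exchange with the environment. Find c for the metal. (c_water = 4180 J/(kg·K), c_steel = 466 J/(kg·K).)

c ≈ 1050 J/(kg·K)

Let T be the final temperature. ΣQ_i = 0:
0.363·c·(43.1 − 197) + 0.572·4180·(43.1 − 19.2) + 0.115·466·(43.1 − 19.2) = 0
-55.87 c = -58425
c = -58425/-55.87 ≈ 1046 J/(kg·K)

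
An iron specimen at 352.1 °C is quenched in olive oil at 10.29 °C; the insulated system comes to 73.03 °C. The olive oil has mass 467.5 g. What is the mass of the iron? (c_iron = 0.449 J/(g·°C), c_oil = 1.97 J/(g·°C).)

m ≈ 461 g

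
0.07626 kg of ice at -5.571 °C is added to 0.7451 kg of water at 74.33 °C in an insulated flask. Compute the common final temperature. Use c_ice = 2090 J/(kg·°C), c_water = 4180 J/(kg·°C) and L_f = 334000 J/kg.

T_f ≈ 59.8 °C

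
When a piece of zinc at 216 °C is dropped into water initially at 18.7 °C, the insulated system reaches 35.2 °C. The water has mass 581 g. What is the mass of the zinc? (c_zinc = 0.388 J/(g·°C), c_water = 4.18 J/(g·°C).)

|Q_zinc| = |Q_water|:
m·0.388·(216 − 35.2) = 581·4.18·(35.2 − 18.7)
70.15 m = 40072  ⇒  m ≈ 571.2 g

m ≈ 571 g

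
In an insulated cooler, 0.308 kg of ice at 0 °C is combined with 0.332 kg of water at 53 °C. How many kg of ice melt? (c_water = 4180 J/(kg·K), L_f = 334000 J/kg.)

m_melted ≈ 0.22 kg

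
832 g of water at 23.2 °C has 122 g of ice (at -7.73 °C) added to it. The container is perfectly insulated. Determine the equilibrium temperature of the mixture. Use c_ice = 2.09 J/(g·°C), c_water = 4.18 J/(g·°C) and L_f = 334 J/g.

T_f ≈ 9.5 °C

Let T be the final temperature. ΣQ_i = 0:
warm ice to 0 °C: 122×2.09×(0 − (-7.73)) = 1971
  melt ice: 122×334 = 40748
  meltwater 0→T: 122×4.18×T = 509.96 T
  water cools: 832×4.18×(T − 23.2) = 3477.8(T − 23.2)
3987.7 T = 80684 − 42719 = 37965
T ≈ 9.52 °C — above 0 °C, consistent with complete melting.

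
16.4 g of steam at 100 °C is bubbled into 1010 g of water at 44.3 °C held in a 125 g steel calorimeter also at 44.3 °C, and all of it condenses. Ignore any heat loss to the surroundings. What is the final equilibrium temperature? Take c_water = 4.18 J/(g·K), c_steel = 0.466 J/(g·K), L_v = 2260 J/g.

Net heat exchanged in the isolated system is zero:
condense steam: −16.4×2260 = −37064
  condensed water 100 °C→T: 68.55(T − 100)
  original water: 4221.8(T − 44.3)
  cup: 58.25(T − 44.3)
4348.6 T = 37064 + 6855.2 + 189606 = 233525
T ≈ 53.70 °C — below 100 °C, confirming all the steam condensed.

T_f ≈ 53.7 °C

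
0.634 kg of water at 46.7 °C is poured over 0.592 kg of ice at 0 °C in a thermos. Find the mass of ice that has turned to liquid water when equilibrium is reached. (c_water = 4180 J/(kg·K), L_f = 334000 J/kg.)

m_melted ≈ 0.371 kg

Heat available from the water dropping to 0 °C: 0.634×4180×46.7 = 123761 J.
To melt every bit of ice: 0.592×334000 = 197728 J.
123761 J < 197728 J, so only part of the ice melts and the system sits at 0 °C.
m_melt = 123761 / L_f = 0.3705 kg.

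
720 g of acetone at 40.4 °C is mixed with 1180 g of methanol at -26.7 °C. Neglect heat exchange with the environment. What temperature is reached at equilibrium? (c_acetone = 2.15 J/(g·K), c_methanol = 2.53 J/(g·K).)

T_f ≈ -3.8 °C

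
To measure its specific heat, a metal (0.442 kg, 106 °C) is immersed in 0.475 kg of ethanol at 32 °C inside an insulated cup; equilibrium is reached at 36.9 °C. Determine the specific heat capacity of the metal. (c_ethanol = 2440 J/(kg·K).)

Let T be the final temperature. ΣQ_i = 0:
0.442×c×(36.9 − 106) + 0.475×2440×(36.9 − 32) = 0
-30.54 c = -5679.1
c = -5679.1/-30.54 ≈ 185.9 J/(kg·K)

c ≈ 186 J/(kg·K)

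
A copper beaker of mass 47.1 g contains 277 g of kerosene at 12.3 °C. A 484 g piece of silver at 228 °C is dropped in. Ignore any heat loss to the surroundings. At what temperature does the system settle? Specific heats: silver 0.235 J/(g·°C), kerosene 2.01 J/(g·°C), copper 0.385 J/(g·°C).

T_f ≈ 47.9 °C

Conservation of energy gives ΣQ = 0:
484·0.235·(T − 228) + 277·2.01·(T − 12.3) + 47.1·0.385·(T − 12.3) = 0
113.74(T − 228) + 556.77(T − 12.3) + 18.13(T − 12.3) = 0
(113.74 + 556.77 + 18.13) T = 113.74·228 + 556.77·12.3 + 18.13·12.3
T = 33004/688.64 ≈ 47.93 °C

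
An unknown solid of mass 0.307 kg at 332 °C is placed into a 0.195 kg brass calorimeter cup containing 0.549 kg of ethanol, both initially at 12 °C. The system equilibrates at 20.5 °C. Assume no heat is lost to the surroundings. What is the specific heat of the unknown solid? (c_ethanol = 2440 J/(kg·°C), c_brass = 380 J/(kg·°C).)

c ≈ 126 J/(kg·°C)

Setting the total heat transfer to zero:
0.307×c×(20.5 − 332) + 0.549×2440×(20.5 − 12) + 0.195×380×(20.5 − 12) = 0
-95.63 c = -12016
c = -12016/-95.63 ≈ 125.7 J/(kg·°C)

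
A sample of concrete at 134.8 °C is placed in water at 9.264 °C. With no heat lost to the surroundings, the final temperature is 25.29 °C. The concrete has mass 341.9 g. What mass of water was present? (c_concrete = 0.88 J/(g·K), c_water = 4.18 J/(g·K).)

m ≈ 492 g

Conservation of energy gives ΣQ = 0:
341.9×0.88×(25.29 − 134.8) + m×4.18×(25.29 − 9.264) = 0
66.99 m = 32948
m = 32948/66.99 ≈ 491.9 g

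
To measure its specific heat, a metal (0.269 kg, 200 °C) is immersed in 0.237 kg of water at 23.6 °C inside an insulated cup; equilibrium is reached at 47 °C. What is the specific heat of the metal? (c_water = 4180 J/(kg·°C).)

c ≈ 563 J/(kg·°C)

Energy conservation, ΣQ = 0:
0.269×c×(47 − 200) + 0.237×4180×(47 − 23.6) = 0
-41.16 c = -23181
c = -23181/-41.16 ≈ 563.2 J/(kg·°C)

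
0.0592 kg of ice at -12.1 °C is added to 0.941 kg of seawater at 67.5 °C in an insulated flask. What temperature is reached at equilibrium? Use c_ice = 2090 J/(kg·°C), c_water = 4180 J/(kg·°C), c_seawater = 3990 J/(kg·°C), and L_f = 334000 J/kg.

T_f ≈ 58.0 °C

Taking heat into each body as positive, Σ m c ΔT = 0:
warm ice to 0 °C: 0.0592·2090·(0 − (-12.1)) = 1497.1
  fusion: m_ice L_f = 0.0592·334000 = 19773
  warm the meltwater: 247.46 T
  seawater: 3754.6(T − 67.5)
4002 T = 253435 − 21270 = 232165
T ≈ 58.01 °C (positive, so assuming full melt was valid).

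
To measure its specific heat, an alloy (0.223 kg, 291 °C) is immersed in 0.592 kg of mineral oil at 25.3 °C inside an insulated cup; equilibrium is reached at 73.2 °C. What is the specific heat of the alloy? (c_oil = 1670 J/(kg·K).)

m_s c (T_s − T_f) = m_oil c_oil (T_f − T_0):
0.223×c×(291 − 73.2) = 0.592×1670×(73.2 − 25.3)
48.57 c = 47356  ⇒  c ≈ 975 J/(kg·K)

c ≈ 975 J/(kg·K)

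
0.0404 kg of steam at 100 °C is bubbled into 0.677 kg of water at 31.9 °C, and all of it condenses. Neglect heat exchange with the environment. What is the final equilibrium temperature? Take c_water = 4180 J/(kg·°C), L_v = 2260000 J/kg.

T_f ≈ 66.2 °C

Let T be the final temperature. ΣQ_i = 0:
steam→water at 100 °C releases m L_v = 0.0404·2260000 = 91304; condensate cools 100→T: 0.0404·4180·(T − 100) = 168.87(T − 100); water warms: 0.677·4180·(T − 31.9) = 2829.9(T − 31.9)
2998.7 T = 91304 + 16887 + 90273 = 198464
T ≈ 66.18 °C, under the boiling point, so the assumption holds.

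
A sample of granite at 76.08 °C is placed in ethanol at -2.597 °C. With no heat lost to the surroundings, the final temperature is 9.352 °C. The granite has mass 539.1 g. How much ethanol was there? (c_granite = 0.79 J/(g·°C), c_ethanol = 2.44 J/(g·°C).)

Conservation of energy gives ΣQ = 0:
539.1·0.79·(9.352 − 76.08) + m·2.44·(9.352 − (-2.597)) = 0
29.16 m = 28419
m = 28419/29.16 ≈ 974.7 g

m ≈ 975 g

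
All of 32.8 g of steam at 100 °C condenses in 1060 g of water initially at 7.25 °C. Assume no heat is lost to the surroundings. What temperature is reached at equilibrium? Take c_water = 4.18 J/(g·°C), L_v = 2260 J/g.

T_f ≈ 26.3 °C

Let T be the final temperature. ΣQ_i = 0:
steam→water at 100 °C releases m L_v = 32.8×2260 = 74128; condensed water 100 °C→T: 137.1(T − 100); original water: 4430.8(T − 7.25)
4567.9 T = 74128 + 13710 + 32123 = 119962
T ≈ 26.26 °C (< 100 °C, so full condensation is consistent).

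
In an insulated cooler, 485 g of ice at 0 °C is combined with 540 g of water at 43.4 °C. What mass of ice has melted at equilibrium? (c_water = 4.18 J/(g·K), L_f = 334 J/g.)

m_melted ≈ 293 g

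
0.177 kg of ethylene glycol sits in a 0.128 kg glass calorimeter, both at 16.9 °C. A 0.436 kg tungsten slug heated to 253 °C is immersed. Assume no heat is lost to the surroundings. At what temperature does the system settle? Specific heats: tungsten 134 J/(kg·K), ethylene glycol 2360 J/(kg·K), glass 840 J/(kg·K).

T_f ≈ 40.5 °C

Setting the total heat transfer to zero:
0.436·134·(T − 253) + 0.177·2360·(T − 16.9) + 0.128·840·(T − 16.9) = 0
58.42(T − 253) + 417.72(T − 16.9) + 107.52(T − 16.9) = 0
583.66 T = 23658
T ≈ 40.53 °C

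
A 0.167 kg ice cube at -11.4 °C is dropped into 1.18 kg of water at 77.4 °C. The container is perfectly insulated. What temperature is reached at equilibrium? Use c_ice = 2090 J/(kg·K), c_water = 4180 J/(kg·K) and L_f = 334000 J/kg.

T_f ≈ 57.2 °C

Let T be the final temperature. ΣQ_i = 0:
ice -11.4→0 °C: 0.167×2090×11.4 = 3978.9; melt ice: 0.167×334000 = 55778; warm the meltwater: 698.06 T; water: 4932.4(T − 77.4)
5630.5 T = 381768 − 59757 = 322011
T ≈ 57.19 °C (positive, so assuming full melt was valid).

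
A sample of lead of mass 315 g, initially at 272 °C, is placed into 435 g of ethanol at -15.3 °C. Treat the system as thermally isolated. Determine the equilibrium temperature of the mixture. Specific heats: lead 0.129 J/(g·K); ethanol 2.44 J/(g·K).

T_f ≈ -4.7 °C

Heat lost by the lead equals heat gained by the ethanol:
315*0.129*(272 − T) = 435*2.44*(T − (-15.3))
40.63(272 − T) = 1061.4(T − (-15.3))
1102 T = -5186.7  ⇒  T ≈ -4.71 °C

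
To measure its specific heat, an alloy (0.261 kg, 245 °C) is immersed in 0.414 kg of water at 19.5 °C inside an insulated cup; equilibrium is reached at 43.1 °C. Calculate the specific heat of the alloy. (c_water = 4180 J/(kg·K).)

Taking heat into each body as positive, Σ m c ΔT = 0:
0.261×c×(43.1 − 245) + 0.414×4180×(43.1 − 19.5) = 0
-52.7 c = -40840
c = -40840/-52.7 ≈ 775 J/(kg·K)

c ≈ 775 J/(kg·K)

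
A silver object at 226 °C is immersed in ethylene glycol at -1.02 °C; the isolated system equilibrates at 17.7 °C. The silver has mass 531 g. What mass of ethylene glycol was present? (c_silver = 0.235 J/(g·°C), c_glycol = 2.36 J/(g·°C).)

Heat lost by the silver = heat gained by the glycol:
531·0.235·(226 − 17.7) = m·2.36·(17.7 − (-1.02))
44.18 m = 25993  ⇒  m ≈ 588.3 g

m ≈ 588 g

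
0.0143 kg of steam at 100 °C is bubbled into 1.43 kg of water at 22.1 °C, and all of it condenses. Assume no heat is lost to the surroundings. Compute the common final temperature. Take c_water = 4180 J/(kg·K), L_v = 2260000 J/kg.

T_f ≈ 28.2 °C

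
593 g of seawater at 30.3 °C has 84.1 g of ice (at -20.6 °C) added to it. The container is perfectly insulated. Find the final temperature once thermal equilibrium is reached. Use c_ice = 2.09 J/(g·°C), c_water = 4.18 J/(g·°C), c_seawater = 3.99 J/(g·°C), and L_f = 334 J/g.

T_f ≈ 14.7 °C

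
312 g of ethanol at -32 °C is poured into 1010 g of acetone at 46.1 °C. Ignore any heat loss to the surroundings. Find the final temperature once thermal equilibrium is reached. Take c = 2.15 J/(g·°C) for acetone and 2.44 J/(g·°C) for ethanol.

T_f ≈ 25.8 °C

|Q_acetone| = |Q_ethanol|:
1010×2.15×(46.1 − T) = 312×2.44×(T − (-32))
2171.5(46.1 − T) = 761.28(T − (-32))
2932.8 T = 75745  ⇒  T ≈ 25.83 °C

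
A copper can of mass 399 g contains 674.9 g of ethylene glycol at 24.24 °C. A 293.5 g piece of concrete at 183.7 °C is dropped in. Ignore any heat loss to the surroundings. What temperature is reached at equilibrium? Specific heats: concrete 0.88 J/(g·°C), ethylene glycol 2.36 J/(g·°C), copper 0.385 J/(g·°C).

Setting the total heat transfer to zero:
293.5·0.88·(T − 183.7) + 674.9·2.36·(T − 24.24) + 399·0.385·(T − 24.24) = 0
258.28(T − 183.7) + 1592.8(T − 24.24) + 153.62(T − 24.24) = 0
(258.28 + 1592.8 + 153.62) T = 258.28·183.7 + 1592.8·24.24 + 153.62·24.24
T ≈ 44.78 °C

T_f ≈ 44.8 °C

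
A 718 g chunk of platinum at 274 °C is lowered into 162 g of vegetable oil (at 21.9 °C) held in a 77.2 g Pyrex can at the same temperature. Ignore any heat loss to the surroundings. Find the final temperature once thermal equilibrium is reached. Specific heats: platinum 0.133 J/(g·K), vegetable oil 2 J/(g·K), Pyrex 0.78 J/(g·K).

T_f ≈ 72.1 °C

Let T be the final temperature. ΣQ_i = 0:
718*0.133*(T − 274) + 162*2*(T − 21.9) + 77.2*0.78*(T − 21.9) = 0
95.49(T − 274) + 324(T − 21.9) + 60.22(T − 21.9) = 0
479.71 T = 34580
T ≈ 72.08 °C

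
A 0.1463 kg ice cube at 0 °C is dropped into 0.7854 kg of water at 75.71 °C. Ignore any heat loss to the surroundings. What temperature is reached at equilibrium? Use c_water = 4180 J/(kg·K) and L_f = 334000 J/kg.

T_f ≈ 51.3 °C

Conservation of energy gives ΣQ = 0:
fusion: m_ice L_f = 0.1463×334000 = 48864
  meltwater 0→T: 0.1463×4180×T = 611.53 T
  water cools: 0.7854×4180×(T − 75.71) = 3283(T − 75.71)
3894.5 T = 248554 − 48864 = 199690
T ≈ 51.27 °C. Since T > 0 °C, the all-ice-melts assumption holds.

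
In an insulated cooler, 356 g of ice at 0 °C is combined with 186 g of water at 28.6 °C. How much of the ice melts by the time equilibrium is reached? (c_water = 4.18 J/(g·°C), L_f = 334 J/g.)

m_melted ≈ 66.6 g

Heat available from the water dropping to 0 °C: 186×4.18×28.6 = 22236 J.
To melt every bit of ice: 356×334 = 118904 J.
Since 22236 < 118904 J, not all the ice melts; equilibrium is at 0 °C.
Mass melted = 22236/334 ≈ 66.57 g.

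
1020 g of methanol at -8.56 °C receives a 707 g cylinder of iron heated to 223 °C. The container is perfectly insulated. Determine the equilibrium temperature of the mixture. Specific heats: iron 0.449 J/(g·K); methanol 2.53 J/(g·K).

T_f is the heat-capacity-weighted average of the initial temperatures:
T_f = (317.44·223 + 2580.6·(-8.56)) / (317.44 + 2580.6)
    = 48700 / 2898 ≈ 16.80 °C

T_f ≈ 16.8 °C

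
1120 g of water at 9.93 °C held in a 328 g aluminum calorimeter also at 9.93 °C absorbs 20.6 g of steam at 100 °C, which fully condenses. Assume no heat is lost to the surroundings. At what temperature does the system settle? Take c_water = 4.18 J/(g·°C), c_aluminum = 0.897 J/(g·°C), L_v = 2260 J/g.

T_f ≈ 20.7 °C

Taking heat into each body as positive, Σ m c ΔT = 0:
condense steam: −20.6×2260 = −46556
  condensate cools 100→T: 20.6×4.18×(T − 100) = 86.11(T − 100)
  original water: 4681.6(T − 9.93)
  cup: 294.22(T − 9.93)
5061.9 T = 46556 + 8610.8 + 49410 = 104577
T ≈ 20.66 °C — below 100 °C, confirming all the steam condensed.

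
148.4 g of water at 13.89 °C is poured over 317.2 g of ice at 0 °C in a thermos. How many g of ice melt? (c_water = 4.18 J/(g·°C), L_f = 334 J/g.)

Water can give up m c ΔT = 148.4×4.18×13.89 = 8616.1 J before reaching 0 °C.
Melting all 317.2 g of ice would need 317.2×334 = 105945 J.
That's not enough to melt it all — equilibrium is at 0 °C with ice remaining.
Mass melted = 8616.1/334 ≈ 25.8 g.

m_melted ≈ 25.8 g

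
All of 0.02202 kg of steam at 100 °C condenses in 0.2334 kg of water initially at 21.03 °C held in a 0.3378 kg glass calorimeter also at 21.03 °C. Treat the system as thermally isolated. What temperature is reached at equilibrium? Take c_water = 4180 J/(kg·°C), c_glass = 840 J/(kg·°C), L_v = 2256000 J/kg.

T_f ≈ 63.2 °C

Conservation of energy gives ΣQ = 0:
condense steam: −0.02202×2256000 = −49677; condensed water 100 °C→T: 92.04(T − 100); original water: 975.61(T − 21.03); glass cup: 0.3378×840×(T − 21.03) = 283.75(T − 21.03)
1351.4 T = 49677 + 9204.4 + 26484 = 85366
T ≈ 63.17 °C — below 100 °C, confirming all the steam condensed.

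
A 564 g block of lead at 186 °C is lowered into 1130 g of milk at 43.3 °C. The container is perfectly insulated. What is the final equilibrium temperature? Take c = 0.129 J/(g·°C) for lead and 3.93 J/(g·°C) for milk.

Conservation of energy gives ΣQ = 0:
564×0.129×(T − 186) + 1130×3.93×(T − 43.3) = 0
72.76(T − 186) + 4440.9(T − 43.3) = 0
4513.7 T = 205824
T = 205824/4513.7 ≈ 45.60 °C

T_f ≈ 45.6 °C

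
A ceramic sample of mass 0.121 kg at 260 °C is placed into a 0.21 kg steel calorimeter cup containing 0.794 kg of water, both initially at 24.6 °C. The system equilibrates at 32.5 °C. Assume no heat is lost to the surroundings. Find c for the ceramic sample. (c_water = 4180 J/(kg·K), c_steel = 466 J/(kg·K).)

Conservation of energy gives ΣQ = 0:
0.121×c×(32.5 − 260) + 0.794×4180×(32.5 − 24.6) + 0.21×466×(32.5 − 24.6) = 0
-27.53 c = -26993
c = -26993/-27.53 ≈ 980.6 J/(kg·K)

c ≈ 981 J/(kg·K)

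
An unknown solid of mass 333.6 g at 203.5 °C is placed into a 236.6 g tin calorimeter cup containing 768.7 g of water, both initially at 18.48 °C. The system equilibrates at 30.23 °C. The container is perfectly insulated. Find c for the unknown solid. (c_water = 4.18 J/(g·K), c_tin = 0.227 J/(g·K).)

Energy conservation, ΣQ = 0:
333.6×c×(30.23 − 203.5) + 768.7×4.18×(30.23 − 18.48) + 236.6×0.227×(30.23 − 18.48) = 0
-57803 c = -38386
c = -38386/-57803 ≈ 0.6641 J/(g·K)

c ≈ 0.664 J/(g·K)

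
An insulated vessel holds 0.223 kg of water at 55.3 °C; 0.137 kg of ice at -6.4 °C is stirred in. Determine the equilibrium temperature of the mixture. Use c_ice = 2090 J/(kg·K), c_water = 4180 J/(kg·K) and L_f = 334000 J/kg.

Heat gained plus heat lost sum to zero:
warm ice to 0 °C: 0.137×2090×(0 − (-6.4)) = 1832.5; latent heat to melt: 0.137×334000 = 45758; warm the meltwater: 572.66 T; water: 932.14(T − 55.3)
1504.8 T = 51547 − 47591 = 3956.8
T ≈ 2.63 °C (positive, so assuming full melt was valid).

T_f ≈ 2.6 °C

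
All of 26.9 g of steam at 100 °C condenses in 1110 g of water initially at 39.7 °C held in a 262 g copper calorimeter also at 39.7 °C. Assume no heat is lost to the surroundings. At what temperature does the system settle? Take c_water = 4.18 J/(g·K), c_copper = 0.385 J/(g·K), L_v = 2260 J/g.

Sum of m c ΔT and latent-heat terms is zero:
steam→water at 100 °C releases m L_v = 26.9·2260 = 60794
  condensate cools 100→T: 26.9·4.18·(T − 100) = 112.44(T − 100)
  water warms: 1110·4.18·(T − 39.7) = 4639.8(T − 39.7)
  copper cup: 262·0.385·(T − 39.7) = 100.87(T − 39.7)
4853.1 T = 60794 + 11244 + 188205 = 260243
T ≈ 53.62 °C — below 100 °C, confirming all the steam condensed.

T_f ≈ 53.6 °C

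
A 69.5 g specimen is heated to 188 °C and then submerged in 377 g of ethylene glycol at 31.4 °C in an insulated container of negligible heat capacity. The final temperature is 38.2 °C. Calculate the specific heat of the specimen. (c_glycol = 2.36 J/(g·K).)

m_s c (T_s − T_f) = m_glycol c_glycol (T_f − T_0):
69.5·c·(188 − 38.2) = 377·2.36·(38.2 − 31.4)
10411 c = 6050.1  ⇒  c ≈ 0.5811 J/(g·K)

c ≈ 0.581 J/(g·K)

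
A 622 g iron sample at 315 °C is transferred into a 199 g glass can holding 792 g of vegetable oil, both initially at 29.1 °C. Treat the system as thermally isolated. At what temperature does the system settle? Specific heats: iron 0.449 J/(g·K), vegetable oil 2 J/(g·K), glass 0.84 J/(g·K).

Conservation of energy gives ΣQ = 0:
622·0.449·(T − 315) + 792·2·(T − 29.1) + 199·0.84·(T − 29.1) = 0
279.28(T − 315) + 1584(T − 29.1) + 167.16(T − 29.1) = 0
2030.4 T = 138931
T = 138931 / 2030.4 = 68.4 °C

T_f ≈ 68.4 °C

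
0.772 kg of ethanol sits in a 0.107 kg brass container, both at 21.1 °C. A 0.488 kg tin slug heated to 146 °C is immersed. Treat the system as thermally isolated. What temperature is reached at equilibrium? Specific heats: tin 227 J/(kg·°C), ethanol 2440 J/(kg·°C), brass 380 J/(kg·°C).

With ΣQ=0 the equilibrium temperature is the m·c-weighted mean:
T_f = (110.78×146 + 1883.7×21.1 + 40.66×21.1) / (110.78 + 1883.7 + 40.66)
    = 56777 / 2035.1 ≈ 27.90 °C

T_f ≈ 27.9 °C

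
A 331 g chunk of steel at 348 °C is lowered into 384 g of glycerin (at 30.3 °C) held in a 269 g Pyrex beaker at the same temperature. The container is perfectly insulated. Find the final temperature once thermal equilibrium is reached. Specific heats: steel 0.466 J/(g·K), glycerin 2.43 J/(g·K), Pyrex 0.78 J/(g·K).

T_f ≈ 68.1 °C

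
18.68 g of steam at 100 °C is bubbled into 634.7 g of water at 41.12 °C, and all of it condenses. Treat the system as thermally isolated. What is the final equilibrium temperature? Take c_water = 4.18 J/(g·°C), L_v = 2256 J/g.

T_f ≈ 58.2 °C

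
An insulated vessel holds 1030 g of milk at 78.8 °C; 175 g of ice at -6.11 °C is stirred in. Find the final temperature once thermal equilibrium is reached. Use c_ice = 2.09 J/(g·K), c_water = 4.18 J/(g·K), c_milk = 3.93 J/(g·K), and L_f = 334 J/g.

T_f ≈ 54.0 °C

Taking heat into each body as positive, Σ m c ΔT = 0:
warm ice to 0 °C: 175×2.09×(0 − (-6.11)) = 2234.7
  latent heat to melt: 175×334 = 58450
  warm the meltwater: 731.5 T
  milk cools: 1030×3.93×(T − 78.8) = 4047.9(T − 78.8)
4779.4 T = 318975 − 60685 = 258290
T ≈ 54.04 °C — above 0 °C, consistent with complete melting.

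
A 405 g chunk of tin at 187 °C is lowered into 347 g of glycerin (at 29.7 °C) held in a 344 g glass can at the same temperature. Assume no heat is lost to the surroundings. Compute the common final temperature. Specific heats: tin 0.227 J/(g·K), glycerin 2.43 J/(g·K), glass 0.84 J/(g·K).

T_f = Σ m_i c_i T_i / Σ m_i c_i:
T_f = (91.94*187 + 843.21*29.7 + 288.96*29.7) / (91.94 + 843.21 + 288.96)
    = 50817 / 1224.1 ≈ 41.51 °C

T_f ≈ 41.5 °C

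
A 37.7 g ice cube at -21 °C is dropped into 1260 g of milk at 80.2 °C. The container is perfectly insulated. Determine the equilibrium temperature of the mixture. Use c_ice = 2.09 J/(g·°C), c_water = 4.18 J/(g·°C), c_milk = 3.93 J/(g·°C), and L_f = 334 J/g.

Heat gained plus heat lost sum to zero:
ice -21→0 °C: 37.7×2.09×21 = 1654.7; melt ice: 37.7×334 = 12592; warm the meltwater: 157.59 T; milk cools: 1260×3.93×(T − 80.2) = 4951.8(T − 80.2)
5109.4 T = 397134 − 14246 = 382888
T ≈ 74.94 °C (positive, so assuming full melt was valid).

T_f ≈ 74.9 °C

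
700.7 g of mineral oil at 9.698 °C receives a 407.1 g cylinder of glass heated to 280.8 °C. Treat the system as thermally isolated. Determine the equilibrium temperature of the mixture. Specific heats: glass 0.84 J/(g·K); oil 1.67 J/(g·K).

T_f ≈ 71.0 °C

With ΣQ=0 the equilibrium temperature is the m·c-weighted mean:
T_f = (341.96×280.8 + 1170.2×9.698) / (341.96 + 1170.2)
    = 107372 / 1512.1 ≈ 71.01 °C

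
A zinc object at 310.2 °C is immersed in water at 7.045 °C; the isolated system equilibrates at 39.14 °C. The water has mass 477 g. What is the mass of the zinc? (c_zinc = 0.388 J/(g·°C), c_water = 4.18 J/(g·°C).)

|Q_zinc| = |Q_water|:
m×0.388×(310.2 − 39.14) = 477×4.18×(39.14 − 7.045)
105.17 m = 63993  ⇒  m ≈ 608.5 g

m ≈ 608 g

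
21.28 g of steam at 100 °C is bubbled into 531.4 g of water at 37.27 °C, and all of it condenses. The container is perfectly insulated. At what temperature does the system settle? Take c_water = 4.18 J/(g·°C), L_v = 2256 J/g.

T_f ≈ 60.5 °C

Energy conservation, ΣQ = 0:
steam→water at 100 °C releases m L_v = 21.28×2256 = 48008
  condensed water 100 °C→T: 88.95(T − 100)
  original water: 2221.3(T − 37.27)
2310.2 T = 48008 + 8895 + 82786 = 139689
T ≈ 60.47 °C, under the boiling point, so the assumption holds.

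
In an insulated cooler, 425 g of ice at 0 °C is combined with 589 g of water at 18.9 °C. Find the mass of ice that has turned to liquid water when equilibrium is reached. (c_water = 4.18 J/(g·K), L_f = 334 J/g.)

m_melted ≈ 139 g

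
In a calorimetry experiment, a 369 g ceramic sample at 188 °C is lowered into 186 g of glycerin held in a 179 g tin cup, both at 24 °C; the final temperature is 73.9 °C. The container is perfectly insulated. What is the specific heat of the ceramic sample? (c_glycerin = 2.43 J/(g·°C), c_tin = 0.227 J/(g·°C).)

Net heat exchanged in the isolated system is zero:
369·c·(73.9 − 188) + 186·2.43·(73.9 − 24) + 179·0.227·(73.9 − 24) = 0
-42103 c = -24581
c = -24581/-42103 ≈ 0.5838 J/(g·°C)

c ≈ 0.584 J/(g·°C)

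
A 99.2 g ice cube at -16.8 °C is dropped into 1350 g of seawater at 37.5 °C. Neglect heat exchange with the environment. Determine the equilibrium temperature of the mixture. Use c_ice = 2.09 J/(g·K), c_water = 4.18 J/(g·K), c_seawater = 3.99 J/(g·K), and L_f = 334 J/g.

T_f ≈ 28.5 °C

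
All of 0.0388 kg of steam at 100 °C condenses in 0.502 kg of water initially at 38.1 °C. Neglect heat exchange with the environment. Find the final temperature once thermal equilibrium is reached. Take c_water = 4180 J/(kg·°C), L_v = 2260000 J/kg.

Taking heat into each body as positive, Σ m c ΔT = 0:
latent heat released on condensation: 0.0388·2260000 = 87688; condensed water 100 °C→T: 162.18(T − 100); water warms: 0.502·4180·(T − 38.1) = 2098.4(T − 38.1)
2260.5 T = 87688 + 16218 + 79948 = 183854
T ≈ 81.33 °C — below 100 °C, confirming all the steam condensed.

T_f ≈ 81.3 °C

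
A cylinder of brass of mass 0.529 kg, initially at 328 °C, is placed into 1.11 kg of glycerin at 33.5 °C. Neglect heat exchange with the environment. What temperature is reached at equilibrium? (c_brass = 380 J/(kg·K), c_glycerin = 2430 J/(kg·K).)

T_f ≈ 53.9 °C

Heat lost by the brass equals heat gained by the glycerin:
0.529·380·(328 − T) = 1.11·2430·(T − 33.5)
201.02(328 − T) = 2697.3(T − 33.5)
2898.3 T = 156294  ⇒  T ≈ 53.93 °C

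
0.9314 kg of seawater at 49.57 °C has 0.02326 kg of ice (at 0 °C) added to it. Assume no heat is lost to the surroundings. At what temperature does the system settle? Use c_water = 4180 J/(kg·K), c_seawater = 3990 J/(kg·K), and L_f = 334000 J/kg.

Energy balance with sensible and latent terms:
fusion: m_ice L_f = 0.02326·334000 = 7768.8
  warm the meltwater: 97.23 T
  seawater: 3716.3(T − 49.57)
3813.5 T = 184216 − 7768.8 = 176447
T ≈ 46.27 °C (positive, so assuming full melt was valid).

T_f ≈ 46.3 °C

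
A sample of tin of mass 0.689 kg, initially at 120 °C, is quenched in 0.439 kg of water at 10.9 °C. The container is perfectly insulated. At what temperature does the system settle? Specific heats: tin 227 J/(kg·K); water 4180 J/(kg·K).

T_f is the heat-capacity-weighted average of the initial temperatures:
T_f = (156.4*120 + 1835*10.9) / (156.4 + 1835)
    = 38770 / 1991.4 ≈ 19.47 °C

T_f ≈ 19.5 °C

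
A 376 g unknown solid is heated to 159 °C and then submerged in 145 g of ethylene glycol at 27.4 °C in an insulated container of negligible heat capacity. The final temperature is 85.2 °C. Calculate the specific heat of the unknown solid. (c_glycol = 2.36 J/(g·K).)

Taking heat into each body as positive, Σ m c ΔT = 0:
376×c×(85.2 − 159) + 145×2.36×(85.2 − 27.4) = 0
-27749 c = -19779
c = -19779/-27749 ≈ 0.7128 J/(g·K)

c ≈ 0.713 J/(g·K)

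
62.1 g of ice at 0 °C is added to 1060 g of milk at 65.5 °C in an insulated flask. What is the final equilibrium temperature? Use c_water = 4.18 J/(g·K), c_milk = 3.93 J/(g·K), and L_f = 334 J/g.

T_f ≈ 57.0 °C

Energy balance with sensible and latent terms:
fusion: m_ice L_f = 62.1·334 = 20741; warm the meltwater: 259.58 T; milk: 4165.8(T − 65.5)
4425.4 T = 272860 − 20741 = 252119
T ≈ 56.97 °C — above 0 °C, consistent with complete melting.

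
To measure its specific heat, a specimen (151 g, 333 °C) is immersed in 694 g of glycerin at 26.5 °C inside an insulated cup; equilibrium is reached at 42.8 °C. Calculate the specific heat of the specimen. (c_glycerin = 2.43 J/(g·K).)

Heat lost by the specimen = heat gained by the glycerin:
151×c×(333 − 42.8) = 694×2.43×(42.8 − 26.5)
43820 c = 27489  ⇒  c ≈ 0.6273 J/(g·K)

c ≈ 0.627 J/(g·K)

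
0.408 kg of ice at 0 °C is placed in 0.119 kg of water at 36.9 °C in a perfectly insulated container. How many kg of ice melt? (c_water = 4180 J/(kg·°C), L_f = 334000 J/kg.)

m_melted ≈ 0.055 kg

Water can give up m c ΔT = 0.119×4180×36.9 = 18355 J before reaching 0 °C.
Melting all 0.408 kg of ice would need 0.408×334000 = 136272 J.
18355 J < 136272 J, so only part of the ice melts and the system sits at 0 °C.
m_melt = 18355 / L_f = 0.05495 kg.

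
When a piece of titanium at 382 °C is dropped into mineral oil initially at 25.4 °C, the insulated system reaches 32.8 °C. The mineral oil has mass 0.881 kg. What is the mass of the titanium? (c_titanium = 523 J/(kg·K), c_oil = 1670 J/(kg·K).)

m ≈ 0.0596 kg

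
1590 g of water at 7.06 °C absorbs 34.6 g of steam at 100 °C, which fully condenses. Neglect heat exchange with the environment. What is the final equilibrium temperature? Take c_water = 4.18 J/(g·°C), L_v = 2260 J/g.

T_f ≈ 20.6 °C

Sum of m c ΔT and latent-heat terms is zero:
steam→water at 100 °C releases m L_v = 34.6·2260 = 78196; condensed water 100 °C→T: 144.63(T − 100); water warms: 1590·4.18·(T − 7.06) = 6646.2(T − 7.06)
6790.8 T = 78196 + 14463 + 46922 = 139581
T ≈ 20.55 °C — below 100 °C, confirming all the steam condensed.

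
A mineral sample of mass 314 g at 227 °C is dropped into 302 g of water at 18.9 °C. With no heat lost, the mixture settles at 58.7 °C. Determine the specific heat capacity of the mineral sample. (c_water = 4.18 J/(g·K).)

m_s c (T_s − T_f) = m_water c_water (T_f − T_0):
314·c·(227 − 58.7) = 302·4.18·(58.7 − 18.9)
52846 c = 50242  ⇒  c ≈ 0.9507 J/(g·K)

c ≈ 0.951 J/(g·K)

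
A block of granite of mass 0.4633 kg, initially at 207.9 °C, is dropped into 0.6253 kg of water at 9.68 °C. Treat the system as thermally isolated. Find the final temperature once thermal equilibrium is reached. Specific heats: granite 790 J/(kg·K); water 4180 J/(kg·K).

With ΣQ=0 the equilibrium temperature is the m·c-weighted mean:
T_f = (366.01*207.9 + 2613.8*9.68) / (366.01 + 2613.8)
    = 101394 / 2979.8 ≈ 34.03 °C

T_f ≈ 34.0 °C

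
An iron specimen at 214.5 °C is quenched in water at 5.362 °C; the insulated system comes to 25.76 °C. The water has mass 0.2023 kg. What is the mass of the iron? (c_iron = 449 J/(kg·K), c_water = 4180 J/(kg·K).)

m ≈ 0.204 kg

|Q_iron| = |Q_water|:
m·449·(214.5 − 25.76) = 0.2023·4180·(25.76 − 5.362)
84744 m = 17249  ⇒  m ≈ 0.2035 kg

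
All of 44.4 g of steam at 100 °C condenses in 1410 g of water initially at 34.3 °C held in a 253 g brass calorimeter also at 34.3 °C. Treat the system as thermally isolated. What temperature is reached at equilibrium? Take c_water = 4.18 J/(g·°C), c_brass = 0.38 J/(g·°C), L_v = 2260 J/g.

T_f ≈ 52.5 °C

Net heat exchanged in the isolated system is zero:
latent heat released on condensation: 44.4×2260 = 100344
  condensed water 100 °C→T: 185.59(T − 100)
  water warms: 1410×4.18×(T − 34.3) = 5893.8(T − 34.3)
  cup: 96.14(T − 34.3)
6175.5 T = 100344 + 18559 + 205455 = 324358
T ≈ 52.52 °C (< 100 °C, so full condensation is consistent).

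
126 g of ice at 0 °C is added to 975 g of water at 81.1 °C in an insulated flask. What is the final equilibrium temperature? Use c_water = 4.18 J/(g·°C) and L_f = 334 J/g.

T_f ≈ 62.7 °C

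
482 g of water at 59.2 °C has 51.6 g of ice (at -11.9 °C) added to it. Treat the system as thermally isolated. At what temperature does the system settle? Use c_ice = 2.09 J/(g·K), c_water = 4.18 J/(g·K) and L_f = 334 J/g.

T_f ≈ 45.2 °C

Setting the total heat transfer to zero:
ice -11.9→0 °C: 51.6×2.09×11.9 = 1283.3; latent heat to melt: 51.6×334 = 17234; warm the meltwater: 215.69 T; water: 2014.8(T − 59.2)
2230.4 T = 119274 − 18518 = 100756
T ≈ 45.17 °C (positive, so assuming full melt was valid).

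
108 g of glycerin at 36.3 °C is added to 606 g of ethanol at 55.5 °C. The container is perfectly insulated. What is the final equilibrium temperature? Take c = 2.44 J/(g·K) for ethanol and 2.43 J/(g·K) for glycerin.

T_f ≈ 52.6 °C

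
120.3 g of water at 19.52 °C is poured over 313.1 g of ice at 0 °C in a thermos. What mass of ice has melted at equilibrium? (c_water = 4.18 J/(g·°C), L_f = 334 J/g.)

m_melted ≈ 29.4 g

Water can give up m c ΔT = 120.3·4.18·19.52 = 9815.7 J before reaching 0 °C.
Fully melting the ice requires m_ice L_f = 313.1·334 = 104575 J.
Since 9815.7 < 104575 J, not all the ice melts; equilibrium is at 0 °C.
m_melted·334 = 9815.7  ⇒  m_melted ≈ 29.39 g.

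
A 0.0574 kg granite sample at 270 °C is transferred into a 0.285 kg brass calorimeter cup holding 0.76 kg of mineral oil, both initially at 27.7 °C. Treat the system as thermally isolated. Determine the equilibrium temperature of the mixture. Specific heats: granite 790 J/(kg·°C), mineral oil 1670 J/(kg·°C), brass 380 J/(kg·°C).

T_f ≈ 35.4 °C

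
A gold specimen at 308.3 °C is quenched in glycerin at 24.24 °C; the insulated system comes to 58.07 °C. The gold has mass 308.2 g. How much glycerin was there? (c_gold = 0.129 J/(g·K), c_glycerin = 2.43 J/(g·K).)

Conservation of energy gives ΣQ = 0:
308.2·0.129·(58.07 − 308.3) + m·2.43·(58.07 − 24.24) = 0
82.21 m = 9948.6
m = 9948.6/82.21 ≈ 121 g

m ≈ 121 g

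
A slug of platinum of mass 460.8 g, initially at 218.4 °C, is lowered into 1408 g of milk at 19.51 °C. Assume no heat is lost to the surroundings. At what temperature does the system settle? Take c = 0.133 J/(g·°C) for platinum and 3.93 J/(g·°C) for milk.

Let T be the final temperature. ΣQ_i = 0:
460.8·0.133·(T − 218.4) + 1408·3.93·(T − 19.51) = 0
(61.29 + 5533.4) T = 61.29·218.4 + 5533.4·19.51
T ≈ 21.69 °C

T_f ≈ 21.7 °C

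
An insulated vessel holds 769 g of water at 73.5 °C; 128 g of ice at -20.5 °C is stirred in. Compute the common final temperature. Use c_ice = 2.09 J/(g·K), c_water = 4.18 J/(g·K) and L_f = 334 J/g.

T_f ≈ 50.1 °C

Setting the total heat transfer to zero:
warm ice to 0 °C: 128·2.09·(0 − (-20.5)) = 5484.2
  melt ice: 128·334 = 42752
  warm the meltwater: 535.04 T
  water cools: 769·4.18·(T − 73.5) = 3214.4(T − 73.5)
3749.5 T = 236260 − 48236 = 188024
T ≈ 50.15 °C. Since T > 0 °C, the all-ice-melts assumption holds.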